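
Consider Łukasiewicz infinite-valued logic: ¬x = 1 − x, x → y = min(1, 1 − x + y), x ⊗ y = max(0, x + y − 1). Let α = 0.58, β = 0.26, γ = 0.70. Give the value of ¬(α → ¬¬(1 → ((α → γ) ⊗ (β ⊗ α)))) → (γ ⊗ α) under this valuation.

0.70

α → γ = min(1, 1 − 0.58 + 0.70) = min(1, 1.12) = 1.00
β ⊗ α = max(0, 0.26 + 0.58 − 1) = max(0, -0.16) = 0.00
(α → γ) ⊗ (β ⊗ α) = max(0, 1.00 + 0.00 − 1) = max(0, 0.00) = 0.00
1 → ((α → γ) ⊗ (β ⊗ α)) = min(1, 1 − 1.00 + 0.00) = min(1, 0.00) = 0.00
¬(1 → ((α → γ) ⊗ (β ⊗ α))) = 1 − 0.00 = 1.00
¬¬(1 → ((α → γ) ⊗ (β ⊗ α))) = 1 − 1.00 = 0.00
α → ¬¬(1 → ((α → γ) ⊗ (β ⊗ α))) = min(1, 1 − 0.58 + 0.00) = min(1, 0.42) = 0.42
¬(α → ¬¬(1 → ((α → γ) ⊗ (β ⊗ α)))) = 1 − 0.42 = 0.58
γ ⊗ α = max(0, 0.70 + 0.58 − 1) = max(0, 0.28) = 0.28
¬(α → ¬¬(1 → ((α → γ) ⊗ (β ⊗ α)))) → (γ ⊗ α) = min(1, 1 − 0.58 + 0.28) = min(1, 0.70) = 0.70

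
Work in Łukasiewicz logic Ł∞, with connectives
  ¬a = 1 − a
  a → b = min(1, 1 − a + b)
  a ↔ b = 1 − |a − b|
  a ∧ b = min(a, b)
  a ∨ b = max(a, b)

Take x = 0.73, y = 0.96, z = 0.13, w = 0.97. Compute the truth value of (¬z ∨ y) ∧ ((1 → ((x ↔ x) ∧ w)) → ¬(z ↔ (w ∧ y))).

¬z = 1 − 0.13 = 0.87
¬z ∨ y = max(0.87, 0.96) = 0.96
x ↔ x = 1 − |0.73 − 0.73| = 1 − 0.00 = 1.00
(x ↔ x) ∧ w = min(1.00, 0.97) = 0.97
1 → ((x ↔ x) ∧ w) = min(1, 1 − 1.00 + 0.97) = min(1, 0.97) = 0.97
w ∧ y = min(0.97, 0.96) = 0.96
z ↔ (w ∧ y) = 1 − |0.13 − 0.96| = 1 − 0.83 = 0.17
¬(z ↔ (w ∧ y)) = 1 − 0.17 = 0.83
(1 → ((x ↔ x) ∧ w)) → ¬(z ↔ (w ∧ y)) = min(1, 1 − 0.97 + 0.83) = min(1, 0.86) = 0.86
(¬z ∨ y) ∧ ((1 → ((x ↔ x) ∧ w)) → ¬(z ↔ (w ∧ y))) = min(0.96, 0.86) = 0.86

0.86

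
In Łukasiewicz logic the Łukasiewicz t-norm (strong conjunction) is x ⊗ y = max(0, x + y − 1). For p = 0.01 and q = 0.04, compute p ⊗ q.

p ⊗ q = max(0, 0.01 + 0.04 − 1) = max(0, -0.95) = 0.00
For comparison, the Gödel (minimum) t-norm min(x, y) would give 0.01.

0.00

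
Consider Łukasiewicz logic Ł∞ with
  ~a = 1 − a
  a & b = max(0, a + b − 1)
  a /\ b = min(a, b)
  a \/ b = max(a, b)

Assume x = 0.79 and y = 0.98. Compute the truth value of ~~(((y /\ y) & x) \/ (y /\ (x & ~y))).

y /\ y = min(0.98, 0.98) = 0.98
(y /\ y) & x = max(0, 0.98 + 0.79 − 1) = max(0, 0.77) = 0.77
~y = 1 − 0.98 = 0.02
x & ~y = max(0, 0.79 + 0.02 − 1) = max(0, -0.19) = 0.00
y /\ (x & ~y) = min(0.98, 0.00) = 0.00
((y /\ y) & x) \/ (y /\ (x & ~y)) = max(0.77, 0.00) = 0.77
~(((y /\ y) & x) \/ (y /\ (x & ~y))) = 1 − 0.77 = 0.23
~~(((y /\ y) & x) \/ (y /\ (x & ~y))) = 1 − 0.23 = 0.77

0.77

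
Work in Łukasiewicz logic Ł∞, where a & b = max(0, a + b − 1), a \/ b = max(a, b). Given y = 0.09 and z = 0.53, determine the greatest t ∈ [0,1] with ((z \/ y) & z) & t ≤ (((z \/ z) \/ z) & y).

z \/ y = max(0.53, 0.09) = 0.53
(z \/ y) & z = max(0, 0.53 + 0.53 − 1) = max(0, 0.06) = 0.06
So the left factor is (z \/ y) & z = 0.06.
z \/ z = max(0.53, 0.53) = 0.53
(z \/ z) \/ z = max(0.53, 0.53) = 0.53
((z \/ z) \/ z) & y = max(0, 0.53 + 0.09 − 1) = max(0, -0.38) = 0.00
So the right-hand bound is ((z \/ z) \/ z) & y = 0.00.
The residuum of the Łukasiewicz t-norm gives the supremum: min(1, 1 − 0.06 + 0.00).
1 − 0.06 + 0.00 = 0.94, so t = min(1, 0.94) = 0.94.
Check: 0.06 & 0.94 = max(0, 0.00) = 0.00 ≤ 0.00.

0.94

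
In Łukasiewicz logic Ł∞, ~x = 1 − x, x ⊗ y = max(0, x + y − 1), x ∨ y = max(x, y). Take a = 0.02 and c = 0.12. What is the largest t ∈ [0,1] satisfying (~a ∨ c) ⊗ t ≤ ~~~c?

~a = 1 − 0.02 = 0.98
~a ∨ c = max(0.98, 0.12) = 0.98
So the left factor is ~a ∨ c = 0.98.
~c = 1 − 0.12 = 0.88
~~c = 1 − 0.88 = 0.12
~~~c = 1 − 0.12 = 0.88
So the right-hand bound is ~~~c = 0.88.
The residuum of the Łukasiewicz t-norm gives the supremum: min(1, 1 − 0.98 + 0.88).
1 − 0.98 + 0.88 = 0.90, so t = min(1, 0.90) = 0.90.
Check: 0.98 ⊗ 0.90 = max(0, 0.88) = 0.88 ≤ 0.88.

0.90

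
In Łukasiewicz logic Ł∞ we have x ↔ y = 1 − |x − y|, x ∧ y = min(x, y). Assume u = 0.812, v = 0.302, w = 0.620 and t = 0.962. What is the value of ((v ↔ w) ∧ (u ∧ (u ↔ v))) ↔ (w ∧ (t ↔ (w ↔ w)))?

v ↔ w = 1 − |0.302 − 0.620| = 1 − 0.318 = 0.682
u ↔ v = 1 − |0.812 − 0.302| = 1 − 0.510 = 0.490
u ∧ (u ↔ v) = min(0.812, 0.490) = 0.490
(v ↔ w) ∧ (u ∧ (u ↔ v)) = min(0.682, 0.490) = 0.490
w ↔ w = 1 − |0.620 − 0.620| = 1 − 0.000 = 1.000
t ↔ (w ↔ w) = 1 − |0.962 − 1.000| = 1 − 0.038 = 0.962
w ∧ (t ↔ (w ↔ w)) = min(0.620, 0.962) = 0.620
((v ↔ w) ∧ (u ∧ (u ↔ v))) ↔ (w ∧ (t ↔ (w ↔ w))) = 1 − |0.490 − 0.620| = 1 − 0.130 = 0.870

0.870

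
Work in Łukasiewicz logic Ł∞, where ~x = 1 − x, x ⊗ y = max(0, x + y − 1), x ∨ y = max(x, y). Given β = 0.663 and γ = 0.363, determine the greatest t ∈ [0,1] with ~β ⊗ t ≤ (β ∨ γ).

1.000

~β = 1 − 0.663 = 0.337
So the left factor is ~β = 0.337.
β ∨ γ = max(0.663, 0.363) = 0.663
So the right-hand bound is β ∨ γ = 0.663.
The residuum of the Łukasiewicz t-norm gives the supremum: min(1, 1 − 0.337 + 0.663).
1 − 0.337 + 0.663 = 1.326, so t = min(1, 1.326) = 1.000.
Check: 0.337 ⊗ 1.000 = max(0, 0.337) = 0.337 ≤ 0.663.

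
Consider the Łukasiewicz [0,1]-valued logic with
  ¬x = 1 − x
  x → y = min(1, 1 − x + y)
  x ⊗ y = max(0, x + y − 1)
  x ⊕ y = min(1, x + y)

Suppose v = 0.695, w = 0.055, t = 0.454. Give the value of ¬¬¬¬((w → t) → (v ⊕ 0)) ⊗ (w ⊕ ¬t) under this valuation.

w → t = min(1, 1 − 0.055 + 0.454) = min(1, 1.399) = 1.000
v ⊕ 0 = min(1, 0.695 + 0.000) = min(1, 0.695) = 0.695
(w → t) → (v ⊕ 0) = min(1, 1 − 1.000 + 0.695) = min(1, 0.695) = 0.695
¬((w → t) → (v ⊕ 0)) = 1 − 0.695 = 0.305
¬¬((w → t) → (v ⊕ 0)) = 1 − 0.305 = 0.695
¬¬¬((w → t) → (v ⊕ 0)) = 1 − 0.695 = 0.305
¬¬¬¬((w → t) → (v ⊕ 0)) = 1 − 0.305 = 0.695
¬t = 1 − 0.454 = 0.546
w ⊕ ¬t = min(1, 0.055 + 0.546) = min(1, 0.601) = 0.601
¬¬¬¬((w → t) → (v ⊕ 0)) ⊗ (w ⊕ ¬t) = max(0, 0.695 + 0.601 − 1) = max(0, 0.296) = 0.296

0.296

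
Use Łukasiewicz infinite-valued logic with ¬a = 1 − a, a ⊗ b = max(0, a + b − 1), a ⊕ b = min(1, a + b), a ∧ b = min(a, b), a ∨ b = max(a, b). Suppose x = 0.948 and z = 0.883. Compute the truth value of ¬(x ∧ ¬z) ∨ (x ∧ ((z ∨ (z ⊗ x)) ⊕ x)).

0.948

¬z = 1 − 0.883 = 0.117
x ∧ ¬z = min(0.948, 0.117) = 0.117
¬(x ∧ ¬z) = 1 − 0.117 = 0.883
z ⊗ x = max(0, 0.883 + 0.948 − 1) = max(0, 0.831) = 0.831
z ∨ (z ⊗ x) = max(0.883, 0.831) = 0.883
(z ∨ (z ⊗ x)) ⊕ x = min(1, 0.883 + 0.948) = min(1, 1.831) = 1.000
x ∧ ((z ∨ (z ⊗ x)) ⊕ x) = min(0.948, 1.000) = 0.948
¬(x ∧ ¬z) ∨ (x ∧ ((z ∨ (z ⊗ x)) ⊕ x)) = max(0.883, 0.948) = 0.948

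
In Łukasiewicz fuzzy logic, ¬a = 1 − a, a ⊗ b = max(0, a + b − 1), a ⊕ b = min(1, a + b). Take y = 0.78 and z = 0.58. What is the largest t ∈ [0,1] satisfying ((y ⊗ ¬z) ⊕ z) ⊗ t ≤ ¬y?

¬z = 1 − 0.58 = 0.42
y ⊗ ¬z = max(0, 0.78 + 0.42 − 1) = max(0, 0.20) = 0.20
(y ⊗ ¬z) ⊕ z = min(1, 0.20 + 0.58) = min(1, 0.78) = 0.78
So the left factor is (y ⊗ ¬z) ⊕ z = 0.78.
¬y = 1 − 0.78 = 0.22
So the right-hand bound is ¬y = 0.22.
The residuum of the Łukasiewicz t-norm gives the supremum: min(1, 1 − 0.78 + 0.22).
1 − 0.78 + 0.22 = 0.44, so t = min(1, 0.44) = 0.44.
Check: 0.78 ⊗ 0.44 = max(0, 0.22) = 0.22 ≤ 0.22.

0.44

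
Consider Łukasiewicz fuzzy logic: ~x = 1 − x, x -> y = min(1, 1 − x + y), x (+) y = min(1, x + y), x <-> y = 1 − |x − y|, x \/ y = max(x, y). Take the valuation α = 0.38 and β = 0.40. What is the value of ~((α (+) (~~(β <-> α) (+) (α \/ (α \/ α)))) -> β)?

0.60

β <-> α = 1 − |0.40 − 0.38| = 1 − 0.02 = 0.98
~(β <-> α) = 1 − 0.98 = 0.02
~~(β <-> α) = 1 − 0.02 = 0.98
α \/ α = max(0.38, 0.38) = 0.38
α \/ (α \/ α) = max(0.38, 0.38) = 0.38
~~(β <-> α) (+) (α \/ (α \/ α)) = min(1, 0.98 + 0.38) = min(1, 1.36) = 1.00
α (+) (~~(β <-> α) (+) (α \/ (α \/ α))) = min(1, 0.38 + 1.00) = min(1, 1.38) = 1.00
(α (+) (~~(β <-> α) (+) (α \/ (α \/ α)))) -> β = min(1, 1 − 1.00 + 0.40) = min(1, 0.40) = 0.40
~((α (+) (~~(β <-> α) (+) (α \/ (α \/ α)))) -> β) = 1 − 0.40 = 0.60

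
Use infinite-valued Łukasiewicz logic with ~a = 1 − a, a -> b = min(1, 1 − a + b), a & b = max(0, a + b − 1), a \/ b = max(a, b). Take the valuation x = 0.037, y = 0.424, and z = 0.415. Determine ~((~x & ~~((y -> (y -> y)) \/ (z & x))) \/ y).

~x = 1 − 0.037 = 0.963
y -> y = min(1, 1 − 0.424 + 0.424) = min(1, 1.000) = 1.000
y -> (y -> y) = min(1, 1 − 0.424 + 1.000) = min(1, 1.576) = 1.000
z & x = max(0, 0.415 + 0.037 − 1) = max(0, -0.548) = 0.000
(y -> (y -> y)) \/ (z & x) = max(1.000, 0.000) = 1.000
~((y -> (y -> y)) \/ (z & x)) = 1 − 1.000 = 0.000
~~((y -> (y -> y)) \/ (z & x)) = 1 − 0.000 = 1.000
~x & ~~((y -> (y -> y)) \/ (z & x)) = max(0, 0.963 + 1.000 − 1) = max(0, 0.963) = 0.963
(~x & ~~((y -> (y -> y)) \/ (z & x))) \/ y = max(0.963, 0.424) = 0.963
~((~x & ~~((y -> (y -> y)) \/ (z & x))) \/ y) = 1 − 0.963 = 0.037

0.037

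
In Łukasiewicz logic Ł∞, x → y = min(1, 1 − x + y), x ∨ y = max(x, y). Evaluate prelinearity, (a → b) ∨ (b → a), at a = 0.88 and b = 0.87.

1.00

a → b = min(1, 1 − 0.88 + 0.87) = min(1, 0.99) = 0.99
b → a = min(1, 1 − 0.87 + 0.88) = min(1, 1.01) = 1.00
(a → b) ∨ (b → a) = max(0.99, 1.00) = 1.00
(As expected: a Ł∞-tautology — holds in every MV-chain.)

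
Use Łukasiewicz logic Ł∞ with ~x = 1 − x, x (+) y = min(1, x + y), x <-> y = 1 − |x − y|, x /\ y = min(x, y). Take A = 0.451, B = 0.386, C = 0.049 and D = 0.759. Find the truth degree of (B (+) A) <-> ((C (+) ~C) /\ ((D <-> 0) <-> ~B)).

0.790

B (+) A = min(1, 0.386 + 0.451) = min(1, 0.837) = 0.837
~C = 1 − 0.049 = 0.951
C (+) ~C = min(1, 0.049 + 0.951) = min(1, 1.000) = 1.000
D <-> 0 = 1 − |0.759 − 0.000| = 1 − 0.759 = 0.241
~B = 1 − 0.386 = 0.614
(D <-> 0) <-> ~B = 1 − |0.241 − 0.614| = 1 − 0.373 = 0.627
(C (+) ~C) /\ ((D <-> 0) <-> ~B) = min(1.000, 0.627) = 0.627
(B (+) A) <-> ((C (+) ~C) /\ ((D <-> 0) <-> ~B)) = 1 − |0.837 − 0.627| = 1 − 0.210 = 0.790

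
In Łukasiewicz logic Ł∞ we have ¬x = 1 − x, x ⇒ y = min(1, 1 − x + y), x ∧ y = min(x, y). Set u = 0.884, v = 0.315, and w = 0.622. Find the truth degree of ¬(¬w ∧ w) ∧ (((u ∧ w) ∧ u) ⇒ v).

0.622

¬w = 1 − 0.622 = 0.378
¬w ∧ w = min(0.378, 0.622) = 0.378
¬(¬w ∧ w) = 1 − 0.378 = 0.622
u ∧ w = min(0.884, 0.622) = 0.622
(u ∧ w) ∧ u = min(0.622, 0.884) = 0.622
((u ∧ w) ∧ u) ⇒ v = min(1, 1 − 0.622 + 0.315) = min(1, 0.693) = 0.693
¬(¬w ∧ w) ∧ (((u ∧ w) ∧ u) ⇒ v) = min(0.622, 0.693) = 0.622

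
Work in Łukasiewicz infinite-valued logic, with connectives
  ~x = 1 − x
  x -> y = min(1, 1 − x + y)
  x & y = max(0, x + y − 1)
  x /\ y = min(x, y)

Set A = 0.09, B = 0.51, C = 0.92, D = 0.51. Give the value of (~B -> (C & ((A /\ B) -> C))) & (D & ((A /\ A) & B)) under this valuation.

~B = 1 − 0.51 = 0.49
A /\ B = min(0.09, 0.51) = 0.09
(A /\ B) -> C = min(1, 1 − 0.09 + 0.92) = min(1, 1.83) = 1.00
C & ((A /\ B) -> C) = max(0, 0.92 + 1.00 − 1) = max(0, 0.92) = 0.92
~B -> (C & ((A /\ B) -> C)) = min(1, 1 − 0.49 + 0.92) = min(1, 1.43) = 1.00
A /\ A = min(0.09, 0.09) = 0.09
(A /\ A) & B = max(0, 0.09 + 0.51 − 1) = max(0, -0.40) = 0.00
D & ((A /\ A) & B) = max(0, 0.51 + 0.00 − 1) = max(0, -0.49) = 0.00
(~B -> (C & ((A /\ B) -> C))) & (D & ((A /\ A) & B)) = max(0, 1.00 + 0.00 − 1) = max(0, 0.00) = 0.00

0.00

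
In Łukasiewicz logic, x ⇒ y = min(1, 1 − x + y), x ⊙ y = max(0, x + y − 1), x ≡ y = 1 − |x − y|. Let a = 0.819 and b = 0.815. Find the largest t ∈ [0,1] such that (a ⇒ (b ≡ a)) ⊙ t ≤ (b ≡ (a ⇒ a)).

b ≡ a = 1 − |0.815 − 0.819| = 1 − 0.004 = 0.996
a ⇒ (b ≡ a) = min(1, 1 − 0.819 + 0.996) = min(1, 1.177) = 1.000
So the left factor is a ⇒ (b ≡ a) = 1.000.
a ⇒ a = min(1, 1 − 0.819 + 0.819) = min(1, 1.000) = 1.000
b ≡ (a ⇒ a) = 1 − |0.815 − 1.000| = 1 − 0.185 = 0.815
So the right-hand bound is b ≡ (a ⇒ a) = 0.815.
The residuum of the Łukasiewicz t-norm gives the supremum: min(1, 1 − 1.000 + 0.815).
1 − 1.000 + 0.815 = 0.815, so t = min(1, 0.815) = 0.815.
Check: 1.000 ⊙ 0.815 = max(0, 0.815) = 0.815 ≤ 0.815.

0.815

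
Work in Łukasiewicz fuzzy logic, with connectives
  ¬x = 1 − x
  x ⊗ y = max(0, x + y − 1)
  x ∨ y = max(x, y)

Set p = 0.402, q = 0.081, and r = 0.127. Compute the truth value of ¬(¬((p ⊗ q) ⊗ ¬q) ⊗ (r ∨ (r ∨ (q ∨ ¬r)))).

0.127

p ⊗ q = max(0, 0.402 + 0.081 − 1) = max(0, -0.517) = 0.000
¬q = 1 − 0.081 = 0.919
(p ⊗ q) ⊗ ¬q = max(0, 0.000 + 0.919 − 1) = max(0, -0.081) = 0.000
¬((p ⊗ q) ⊗ ¬q) = 1 − 0.000 = 1.000
¬r = 1 − 0.127 = 0.873
q ∨ ¬r = max(0.081, 0.873) = 0.873
r ∨ (q ∨ ¬r) = max(0.127, 0.873) = 0.873
r ∨ (r ∨ (q ∨ ¬r)) = max(0.127, 0.873) = 0.873
¬((p ⊗ q) ⊗ ¬q) ⊗ (r ∨ (r ∨ (q ∨ ¬r))) = max(0, 1.000 + 0.873 − 1) = max(0, 0.873) = 0.873
¬(¬((p ⊗ q) ⊗ ¬q) ⊗ (r ∨ (r ∨ (q ∨ ¬r)))) = 1 − 0.873 = 0.127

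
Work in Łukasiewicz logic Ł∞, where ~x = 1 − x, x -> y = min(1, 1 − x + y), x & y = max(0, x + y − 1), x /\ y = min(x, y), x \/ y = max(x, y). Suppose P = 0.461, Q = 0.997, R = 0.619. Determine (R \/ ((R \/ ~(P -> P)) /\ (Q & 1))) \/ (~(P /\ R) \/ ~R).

P -> P = min(1, 1 − 0.461 + 0.461) = min(1, 1.000) = 1.000
~(P -> P) = 1 − 1.000 = 0.000
R \/ ~(P -> P) = max(0.619, 0.000) = 0.619
Q & 1 = max(0, 0.997 + 1.000 − 1) = max(0, 0.997) = 0.997
(R \/ ~(P -> P)) /\ (Q & 1) = min(0.619, 0.997) = 0.619
R \/ ((R \/ ~(P -> P)) /\ (Q & 1)) = max(0.619, 0.619) = 0.619
P /\ R = min(0.461, 0.619) = 0.461
~(P /\ R) = 1 − 0.461 = 0.539
~R = 1 − 0.619 = 0.381
~(P /\ R) \/ ~R = max(0.539, 0.381) = 0.539
(R \/ ((R \/ ~(P -> P)) /\ (Q & 1))) \/ (~(P /\ R) \/ ~R) = max(0.619, 0.539) = 0.619

0.619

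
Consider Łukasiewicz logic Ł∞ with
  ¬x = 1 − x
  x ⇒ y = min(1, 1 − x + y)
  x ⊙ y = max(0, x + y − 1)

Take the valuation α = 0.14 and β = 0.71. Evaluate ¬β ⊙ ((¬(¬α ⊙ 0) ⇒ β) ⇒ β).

¬β = 1 − 0.71 = 0.29
¬α = 1 − 0.14 = 0.86
¬α ⊙ 0 = max(0, 0.86 + 0.00 − 1) = max(0, -0.14) = 0.00
¬(¬α ⊙ 0) = 1 − 0.00 = 1.00
¬(¬α ⊙ 0) ⇒ β = min(1, 1 − 1.00 + 0.71) = min(1, 0.71) = 0.71
(¬(¬α ⊙ 0) ⇒ β) ⇒ β = min(1, 1 − 0.71 + 0.71) = min(1, 1.00) = 1.00
¬β ⊙ ((¬(¬α ⊙ 0) ⇒ β) ⇒ β) = max(0, 0.29 + 1.00 − 1) = max(0, 0.29) = 0.29

0.29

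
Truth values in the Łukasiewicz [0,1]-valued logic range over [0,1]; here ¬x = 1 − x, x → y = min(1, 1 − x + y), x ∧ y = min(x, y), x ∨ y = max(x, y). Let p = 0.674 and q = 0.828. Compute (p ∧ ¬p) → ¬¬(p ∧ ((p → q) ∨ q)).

¬p = 1 − 0.674 = 0.326
p ∧ ¬p = min(0.674, 0.326) = 0.326
p → q = min(1, 1 − 0.674 + 0.828) = min(1, 1.154) = 1.000
(p → q) ∨ q = max(1.000, 0.828) = 1.000
p ∧ ((p → q) ∨ q) = min(0.674, 1.000) = 0.674
¬(p ∧ ((p → q) ∨ q)) = 1 − 0.674 = 0.326
¬¬(p ∧ ((p → q) ∨ q)) = 1 − 0.326 = 0.674
(p ∧ ¬p) → ¬¬(p ∧ ((p → q) ∨ q)) = min(1, 1 − 0.326 + 0.674) = min(1, 1.348) = 1.000

1.000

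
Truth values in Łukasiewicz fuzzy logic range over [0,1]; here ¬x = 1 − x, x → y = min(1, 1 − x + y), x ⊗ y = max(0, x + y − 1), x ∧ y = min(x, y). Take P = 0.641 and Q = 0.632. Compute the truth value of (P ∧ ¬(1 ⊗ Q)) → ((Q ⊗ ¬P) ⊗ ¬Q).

0.632

1 ⊗ Q = max(0, 1.000 + 0.632 − 1) = max(0, 0.632) = 0.632
¬(1 ⊗ Q) = 1 − 0.632 = 0.368
P ∧ ¬(1 ⊗ Q) = min(0.641, 0.368) = 0.368
¬P = 1 − 0.641 = 0.359
Q ⊗ ¬P = max(0, 0.632 + 0.359 − 1) = max(0, -0.009) = 0.000
¬Q = 1 − 0.632 = 0.368
(Q ⊗ ¬P) ⊗ ¬Q = max(0, 0.000 + 0.368 − 1) = max(0, -0.632) = 0.000
(P ∧ ¬(1 ⊗ Q)) → ((Q ⊗ ¬P) ⊗ ¬Q) = min(1, 1 − 0.368 + 0.000) = min(1, 0.632) = 0.632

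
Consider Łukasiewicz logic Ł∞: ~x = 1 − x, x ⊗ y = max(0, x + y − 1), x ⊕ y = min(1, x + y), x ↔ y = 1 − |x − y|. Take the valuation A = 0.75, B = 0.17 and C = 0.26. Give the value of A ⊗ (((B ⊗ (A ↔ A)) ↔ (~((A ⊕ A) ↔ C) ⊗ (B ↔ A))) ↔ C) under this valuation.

0.02

A ↔ A = 1 − |0.75 − 0.75| = 1 − 0.00 = 1.00
B ⊗ (A ↔ A) = max(0, 0.17 + 1.00 − 1) = max(0, 0.17) = 0.17
A ⊕ A = min(1, 0.75 + 0.75) = min(1, 1.50) = 1.00
(A ⊕ A) ↔ C = 1 − |1.00 − 0.26| = 1 − 0.74 = 0.26
~((A ⊕ A) ↔ C) = 1 − 0.26 = 0.74
B ↔ A = 1 − |0.17 − 0.75| = 1 − 0.58 = 0.42
~((A ⊕ A) ↔ C) ⊗ (B ↔ A) = max(0, 0.74 + 0.42 − 1) = max(0, 0.16) = 0.16
(B ⊗ (A ↔ A)) ↔ (~((A ⊕ A) ↔ C) ⊗ (B ↔ A)) = 1 − |0.17 − 0.16| = 1 − 0.01 = 0.99
((B ⊗ (A ↔ A)) ↔ (~((A ⊕ A) ↔ C) ⊗ (B ↔ A))) ↔ C = 1 − |0.99 − 0.26| = 1 − 0.73 = 0.27
A ⊗ (((B ⊗ (A ↔ A)) ↔ (~((A ⊕ A) ↔ C) ⊗ (B ↔ A))) ↔ C) = max(0, 0.75 + 0.27 − 1) = max(0, 0.02) = 0.02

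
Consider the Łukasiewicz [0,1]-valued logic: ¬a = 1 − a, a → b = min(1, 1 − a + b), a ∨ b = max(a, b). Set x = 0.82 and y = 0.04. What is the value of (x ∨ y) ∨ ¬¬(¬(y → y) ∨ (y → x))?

1.00

x ∨ y = max(0.82, 0.04) = 0.82
y → y = min(1, 1 − 0.04 + 0.04) = min(1, 1.00) = 1.00
¬(y → y) = 1 − 1.00 = 0.00
y → x = min(1, 1 − 0.04 + 0.82) = min(1, 1.78) = 1.00
¬(y → y) ∨ (y → x) = max(0.00, 1.00) = 1.00
¬(¬(y → y) ∨ (y → x)) = 1 − 1.00 = 0.00
¬¬(¬(y → y) ∨ (y → x)) = 1 − 0.00 = 1.00
(x ∨ y) ∨ ¬¬(¬(y → y) ∨ (y → x)) = max(0.82, 1.00) = 1.00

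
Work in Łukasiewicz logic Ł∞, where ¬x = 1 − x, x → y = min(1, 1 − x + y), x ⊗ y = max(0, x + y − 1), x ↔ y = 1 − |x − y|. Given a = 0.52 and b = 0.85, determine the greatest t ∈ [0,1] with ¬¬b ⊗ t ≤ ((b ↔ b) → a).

0.67

¬b = 1 − 0.85 = 0.15
¬¬b = 1 − 0.15 = 0.85
So the left factor is ¬¬b = 0.85.
b ↔ b = 1 − |0.85 − 0.85| = 1 − 0.00 = 1.00
(b ↔ b) → a = min(1, 1 − 1.00 + 0.52) = min(1, 0.52) = 0.52
So the right-hand bound is (b ↔ b) → a = 0.52.
The residuum of the Łukasiewicz t-norm gives the supremum: min(1, 1 − 0.85 + 0.52).
1 − 0.85 + 0.52 = 0.67, so t = min(1, 0.67) = 0.67.
Check: 0.85 ⊗ 0.67 = max(0, 0.52) = 0.52 ≤ 0.52.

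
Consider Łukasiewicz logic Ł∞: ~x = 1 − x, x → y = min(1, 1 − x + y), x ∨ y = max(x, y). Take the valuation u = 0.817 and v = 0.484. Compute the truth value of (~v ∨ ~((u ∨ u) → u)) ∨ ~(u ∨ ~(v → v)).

0.516

~v = 1 − 0.484 = 0.516
u ∨ u = max(0.817, 0.817) = 0.817
(u ∨ u) → u = min(1, 1 − 0.817 + 0.817) = min(1, 1.000) = 1.000
~((u ∨ u) → u) = 1 − 1.000 = 0.000
~v ∨ ~((u ∨ u) → u) = max(0.516, 0.000) = 0.516
v → v = min(1, 1 − 0.484 + 0.484) = min(1, 1.000) = 1.000
~(v → v) = 1 − 1.000 = 0.000
u ∨ ~(v → v) = max(0.817, 0.000) = 0.817
~(u ∨ ~(v → v)) = 1 − 0.817 = 0.183
(~v ∨ ~((u ∨ u) → u)) ∨ ~(u ∨ ~(v → v)) = max(0.516, 0.183) = 0.516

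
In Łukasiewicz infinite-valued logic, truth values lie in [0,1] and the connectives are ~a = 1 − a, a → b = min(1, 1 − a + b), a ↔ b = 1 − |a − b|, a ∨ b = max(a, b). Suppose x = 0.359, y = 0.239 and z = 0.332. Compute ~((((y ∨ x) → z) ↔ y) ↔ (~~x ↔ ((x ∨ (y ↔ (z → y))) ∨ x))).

y ∨ x = max(0.239, 0.359) = 0.359
(y ∨ x) → z = min(1, 1 − 0.359 + 0.332) = min(1, 0.973) = 0.973
((y ∨ x) → z) ↔ y = 1 − |0.973 − 0.239| = 1 − 0.734 = 0.266
~x = 1 − 0.359 = 0.641
~~x = 1 − 0.641 = 0.359
z → y = min(1, 1 − 0.332 + 0.239) = min(1, 0.907) = 0.907
y ↔ (z → y) = 1 − |0.239 − 0.907| = 1 − 0.668 = 0.332
x ∨ (y ↔ (z → y)) = max(0.359, 0.332) = 0.359
(x ∨ (y ↔ (z → y))) ∨ x = max(0.359, 0.359) = 0.359
~~x ↔ ((x ∨ (y ↔ (z → y))) ∨ x) = 1 − |0.359 − 0.359| = 1 − 0.000 = 1.000
(((y ∨ x) → z) ↔ y) ↔ (~~x ↔ ((x ∨ (y ↔ (z → y))) ∨ x)) = 1 − |0.266 − 1.000| = 1 − 0.734 = 0.266
~((((y ∨ x) → z) ↔ y) ↔ (~~x ↔ ((x ∨ (y ↔ (z → y))) ∨ x))) = 1 − 0.266 = 0.734

0.734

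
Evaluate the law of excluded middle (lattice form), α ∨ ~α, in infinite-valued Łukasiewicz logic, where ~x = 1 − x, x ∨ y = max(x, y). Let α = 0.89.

~α = 1 − 0.89 = 0.11
α ∨ ~α = max(0.89, 0.11) = 0.89
(The value 0.89 < 1 shows this instance is not satisfied; not a Ł∞-tautology — its value is max(a, 1−a).)

0.89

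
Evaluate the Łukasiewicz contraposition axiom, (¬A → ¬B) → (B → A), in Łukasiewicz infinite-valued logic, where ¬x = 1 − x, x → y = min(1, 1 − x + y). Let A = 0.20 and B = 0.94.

¬A = 1 − 0.20 = 0.80
¬B = 1 − 0.94 = 0.06
¬A → ¬B = min(1, 1 − 0.80 + 0.06) = min(1, 0.26) = 0.26
B → A = min(1, 1 − 0.94 + 0.20) = min(1, 0.26) = 0.26
(¬A → ¬B) → (B → A) = min(1, 1 − 0.26 + 0.26) = min(1, 1.00) = 1.00
(As expected: an axiom of Ł∞, always 1.)

1.00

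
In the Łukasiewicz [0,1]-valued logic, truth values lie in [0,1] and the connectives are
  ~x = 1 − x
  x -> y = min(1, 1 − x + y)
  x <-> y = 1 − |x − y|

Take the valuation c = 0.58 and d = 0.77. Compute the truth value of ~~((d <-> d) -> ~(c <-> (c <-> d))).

0.23

d <-> d = 1 − |0.77 − 0.77| = 1 − 0.00 = 1.00
c <-> d = 1 − |0.58 − 0.77| = 1 − 0.19 = 0.81
c <-> (c <-> d) = 1 − |0.58 − 0.81| = 1 − 0.23 = 0.77
~(c <-> (c <-> d)) = 1 − 0.77 = 0.23
(d <-> d) -> ~(c <-> (c <-> d)) = min(1, 1 − 1.00 + 0.23) = min(1, 0.23) = 0.23
~((d <-> d) -> ~(c <-> (c <-> d))) = 1 − 0.23 = 0.77
~~((d <-> d) -> ~(c <-> (c <-> d))) = 1 − 0.77 = 0.23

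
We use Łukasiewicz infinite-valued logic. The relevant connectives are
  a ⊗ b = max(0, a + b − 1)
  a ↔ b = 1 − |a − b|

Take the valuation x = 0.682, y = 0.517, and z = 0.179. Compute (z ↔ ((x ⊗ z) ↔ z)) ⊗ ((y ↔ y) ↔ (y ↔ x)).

x ⊗ z = max(0, 0.682 + 0.179 − 1) = max(0, -0.139) = 0.000
(x ⊗ z) ↔ z = 1 − |0.000 − 0.179| = 1 − 0.179 = 0.821
z ↔ ((x ⊗ z) ↔ z) = 1 − |0.179 − 0.821| = 1 − 0.642 = 0.358
y ↔ y = 1 − |0.517 − 0.517| = 1 − 0.000 = 1.000
y ↔ x = 1 − |0.517 − 0.682| = 1 − 0.165 = 0.835
(y ↔ y) ↔ (y ↔ x) = 1 − |1.000 − 0.835| = 1 − 0.165 = 0.835
(z ↔ ((x ⊗ z) ↔ z)) ⊗ ((y ↔ y) ↔ (y ↔ x)) = max(0, 0.358 + 0.835 − 1) = max(0, 0.193) = 0.193

0.193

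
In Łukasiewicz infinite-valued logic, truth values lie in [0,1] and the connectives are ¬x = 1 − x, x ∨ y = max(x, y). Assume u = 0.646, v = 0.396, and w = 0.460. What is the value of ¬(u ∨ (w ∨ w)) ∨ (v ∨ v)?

w ∨ w = max(0.460, 0.460) = 0.460
u ∨ (w ∨ w) = max(0.646, 0.460) = 0.646
¬(u ∨ (w ∨ w)) = 1 − 0.646 = 0.354
v ∨ v = max(0.396, 0.396) = 0.396
¬(u ∨ (w ∨ w)) ∨ (v ∨ v) = max(0.354, 0.396) = 0.396

0.396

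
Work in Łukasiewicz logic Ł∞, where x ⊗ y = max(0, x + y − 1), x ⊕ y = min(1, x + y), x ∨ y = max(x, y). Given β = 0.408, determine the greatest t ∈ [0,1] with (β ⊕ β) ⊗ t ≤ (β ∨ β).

0.592

β ⊕ β = min(1, 0.408 + 0.408) = min(1, 0.816) = 0.816
So the left factor is β ⊕ β = 0.816.
β ∨ β = max(0.408, 0.408) = 0.408
So the right-hand bound is β ∨ β = 0.408.
The residuum of the Łukasiewicz t-norm gives the supremum: min(1, 1 − 0.816 + 0.408).
1 − 0.816 + 0.408 = 0.592, so t = min(1, 0.592) = 0.592.
Check: 0.816 ⊗ 0.592 = max(0, 0.408) = 0.408 ≤ 0.408.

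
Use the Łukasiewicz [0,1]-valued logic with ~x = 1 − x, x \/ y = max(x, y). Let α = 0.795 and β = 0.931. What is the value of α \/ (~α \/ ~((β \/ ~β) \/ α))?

~α = 1 − 0.795 = 0.205
~β = 1 − 0.931 = 0.069
β \/ ~β = max(0.931, 0.069) = 0.931
(β \/ ~β) \/ α = max(0.931, 0.795) = 0.931
~((β \/ ~β) \/ α) = 1 − 0.931 = 0.069
~α \/ ~((β \/ ~β) \/ α) = max(0.205, 0.069) = 0.205
α \/ (~α \/ ~((β \/ ~β) \/ α)) = max(0.795, 0.205) = 0.795

0.795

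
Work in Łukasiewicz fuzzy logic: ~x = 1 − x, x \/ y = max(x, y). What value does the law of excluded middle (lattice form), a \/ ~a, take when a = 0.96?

0.96

~a = 1 − 0.96 = 0.04
a \/ ~a = max(0.96, 0.04) = 0.96
(The value 0.96 < 1 shows this instance is not satisfied; not a Ł∞-tautology — its value is max(a, 1−a).)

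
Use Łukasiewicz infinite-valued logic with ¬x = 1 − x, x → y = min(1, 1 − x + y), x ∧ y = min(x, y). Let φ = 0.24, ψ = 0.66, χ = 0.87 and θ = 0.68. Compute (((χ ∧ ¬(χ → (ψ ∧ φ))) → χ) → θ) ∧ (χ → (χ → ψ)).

0.68

ψ ∧ φ = min(0.66, 0.24) = 0.24
χ → (ψ ∧ φ) = min(1, 1 − 0.87 + 0.24) = min(1, 0.37) = 0.37
¬(χ → (ψ ∧ φ)) = 1 − 0.37 = 0.63
χ ∧ ¬(χ → (ψ ∧ φ)) = min(0.87, 0.63) = 0.63
(χ ∧ ¬(χ → (ψ ∧ φ))) → χ = min(1, 1 − 0.63 + 0.87) = min(1, 1.24) = 1.00
((χ ∧ ¬(χ → (ψ ∧ φ))) → χ) → θ = min(1, 1 − 1.00 + 0.68) = min(1, 0.68) = 0.68
χ → ψ = min(1, 1 − 0.87 + 0.66) = min(1, 0.79) = 0.79
χ → (χ → ψ) = min(1, 1 − 0.87 + 0.79) = min(1, 0.92) = 0.92
(((χ ∧ ¬(χ → (ψ ∧ φ))) → χ) → θ) ∧ (χ → (χ → ψ)) = min(0.68, 0.92) = 0.68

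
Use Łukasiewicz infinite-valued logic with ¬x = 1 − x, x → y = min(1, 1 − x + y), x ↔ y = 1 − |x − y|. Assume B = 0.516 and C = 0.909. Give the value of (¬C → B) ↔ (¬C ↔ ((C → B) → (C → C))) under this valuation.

0.091

¬C = 1 − 0.909 = 0.091
¬C → B = min(1, 1 − 0.091 + 0.516) = min(1, 1.425) = 1.000
C → B = min(1, 1 − 0.909 + 0.516) = min(1, 0.607) = 0.607
C → C = min(1, 1 − 0.909 + 0.909) = min(1, 1.000) = 1.000
(C → B) → (C → C) = min(1, 1 − 0.607 + 1.000) = min(1, 1.393) = 1.000
¬C ↔ ((C → B) → (C → C)) = 1 − |0.091 − 1.000| = 1 − 0.909 = 0.091
(¬C → B) ↔ (¬C ↔ ((C → B) → (C → C))) = 1 − |1.000 − 0.091| = 1 − 0.909 = 0.091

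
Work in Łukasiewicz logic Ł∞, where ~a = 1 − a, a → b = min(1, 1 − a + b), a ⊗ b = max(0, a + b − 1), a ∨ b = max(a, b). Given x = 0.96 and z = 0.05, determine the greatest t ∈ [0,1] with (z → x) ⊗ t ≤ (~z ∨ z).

0.95

z → x = min(1, 1 − 0.05 + 0.96) = min(1, 1.91) = 1.00
So the left factor is z → x = 1.00.
~z = 1 − 0.05 = 0.95
~z ∨ z = max(0.95, 0.05) = 0.95
So the right-hand bound is ~z ∨ z = 0.95.
The residuum of the Łukasiewicz t-norm gives the supremum: min(1, 1 − 1.00 + 0.95).
1 − 1.00 + 0.95 = 0.95, so t = min(1, 0.95) = 0.95.
Check: 1.00 ⊗ 0.95 = max(0, 0.95) = 0.95 ≤ 0.95.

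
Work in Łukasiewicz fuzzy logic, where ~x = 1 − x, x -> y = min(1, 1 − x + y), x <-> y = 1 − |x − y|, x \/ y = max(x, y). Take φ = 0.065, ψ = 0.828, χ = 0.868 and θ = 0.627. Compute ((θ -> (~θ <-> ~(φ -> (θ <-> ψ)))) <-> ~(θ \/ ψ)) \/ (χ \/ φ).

0.868

~θ = 1 − 0.627 = 0.373
θ <-> ψ = 1 − |0.627 − 0.828| = 1 − 0.201 = 0.799
φ -> (θ <-> ψ) = min(1, 1 − 0.065 + 0.799) = min(1, 1.734) = 1.000
~(φ -> (θ <-> ψ)) = 1 − 1.000 = 0.000
~θ <-> ~(φ -> (θ <-> ψ)) = 1 − |0.373 − 0.000| = 1 − 0.373 = 0.627
θ -> (~θ <-> ~(φ -> (θ <-> ψ))) = min(1, 1 − 0.627 + 0.627) = min(1, 1.000) = 1.000
θ \/ ψ = max(0.627, 0.828) = 0.828
~(θ \/ ψ) = 1 − 0.828 = 0.172
(θ -> (~θ <-> ~(φ -> (θ <-> ψ)))) <-> ~(θ \/ ψ) = 1 − |1.000 − 0.172| = 1 − 0.828 = 0.172
χ \/ φ = max(0.868, 0.065) = 0.868
((θ -> (~θ <-> ~(φ -> (θ <-> ψ)))) <-> ~(θ \/ ψ)) \/ (χ \/ φ) = max(0.172, 0.868) = 0.868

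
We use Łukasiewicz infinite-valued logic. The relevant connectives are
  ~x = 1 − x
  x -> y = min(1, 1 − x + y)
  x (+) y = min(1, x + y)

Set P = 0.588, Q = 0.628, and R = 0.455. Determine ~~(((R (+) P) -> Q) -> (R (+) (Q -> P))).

1.000

R (+) P = min(1, 0.455 + 0.588) = min(1, 1.043) = 1.000
(R (+) P) -> Q = min(1, 1 − 1.000 + 0.628) = min(1, 0.628) = 0.628
Q -> P = min(1, 1 − 0.628 + 0.588) = min(1, 0.960) = 0.960
R (+) (Q -> P) = min(1, 0.455 + 0.960) = min(1, 1.415) = 1.000
((R (+) P) -> Q) -> (R (+) (Q -> P)) = min(1, 1 − 0.628 + 1.000) = min(1, 1.372) = 1.000
~(((R (+) P) -> Q) -> (R (+) (Q -> P))) = 1 − 1.000 = 0.000
~~(((R (+) P) -> Q) -> (R (+) (Q -> P))) = 1 − 0.000 = 1.000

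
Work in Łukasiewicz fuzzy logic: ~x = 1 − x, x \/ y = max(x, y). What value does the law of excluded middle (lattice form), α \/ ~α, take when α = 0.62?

0.62

~α = 1 − 0.62 = 0.38
α \/ ~α = max(0.62, 0.38) = 0.62
(The value 0.62 < 1 shows this instance is not satisfied; not a Ł∞-tautology — its value is max(a, 1−a).)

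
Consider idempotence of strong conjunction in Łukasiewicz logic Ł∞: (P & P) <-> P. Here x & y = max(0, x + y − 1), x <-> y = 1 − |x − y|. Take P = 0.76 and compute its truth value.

0.76

P & P = max(0, 0.76 + 0.76 − 1) = max(0, 0.52) = 0.52
(P & P) <-> P = 1 − |0.52 − 0.76| = 1 − 0.24 = 0.76
(The value 0.76 < 1 shows this instance is not satisfied; fails in Ł∞ since a ⊗ a = max(0, 2a−1) ≠ a in general.)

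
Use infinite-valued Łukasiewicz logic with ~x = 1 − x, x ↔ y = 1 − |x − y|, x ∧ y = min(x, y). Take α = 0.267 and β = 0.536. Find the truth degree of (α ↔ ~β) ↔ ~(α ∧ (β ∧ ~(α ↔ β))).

~β = 1 − 0.536 = 0.464
α ↔ ~β = 1 − |0.267 − 0.464| = 1 − 0.197 = 0.803
α ↔ β = 1 − |0.267 − 0.536| = 1 − 0.269 = 0.731
~(α ↔ β) = 1 − 0.731 = 0.269
β ∧ ~(α ↔ β) = min(0.536, 0.269) = 0.269
α ∧ (β ∧ ~(α ↔ β)) = min(0.267, 0.269) = 0.267
~(α ∧ (β ∧ ~(α ↔ β))) = 1 − 0.267 = 0.733
(α ↔ ~β) ↔ ~(α ∧ (β ∧ ~(α ↔ β))) = 1 − |0.803 − 0.733| = 1 − 0.070 = 0.930

0.930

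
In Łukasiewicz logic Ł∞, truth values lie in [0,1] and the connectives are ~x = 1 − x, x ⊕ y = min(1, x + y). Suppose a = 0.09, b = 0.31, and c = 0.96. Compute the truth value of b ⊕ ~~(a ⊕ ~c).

~c = 1 − 0.96 = 0.04
a ⊕ ~c = min(1, 0.09 + 0.04) = min(1, 0.13) = 0.13
~(a ⊕ ~c) = 1 − 0.13 = 0.87
~~(a ⊕ ~c) = 1 − 0.87 = 0.13
b ⊕ ~~(a ⊕ ~c) = min(1, 0.31 + 0.13) = min(1, 0.44) = 0.44

0.44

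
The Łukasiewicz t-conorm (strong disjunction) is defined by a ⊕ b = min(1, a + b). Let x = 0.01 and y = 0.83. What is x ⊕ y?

0.84

x ⊕ y = min(1, 0.01 + 0.83) = min(1, 0.84) = 0.84
For comparison, the Gödel t-conorm max(a, b) would give 0.83.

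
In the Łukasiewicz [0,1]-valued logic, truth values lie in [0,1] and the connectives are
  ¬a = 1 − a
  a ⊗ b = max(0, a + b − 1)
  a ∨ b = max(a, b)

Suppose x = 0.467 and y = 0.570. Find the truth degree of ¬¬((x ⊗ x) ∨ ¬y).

0.430

x ⊗ x = max(0, 0.467 + 0.467 − 1) = max(0, -0.066) = 0.000
¬y = 1 − 0.570 = 0.430
(x ⊗ x) ∨ ¬y = max(0.000, 0.430) = 0.430
¬((x ⊗ x) ∨ ¬y) = 1 − 0.430 = 0.570
¬¬((x ⊗ x) ∨ ¬y) = 1 − 0.570 = 0.430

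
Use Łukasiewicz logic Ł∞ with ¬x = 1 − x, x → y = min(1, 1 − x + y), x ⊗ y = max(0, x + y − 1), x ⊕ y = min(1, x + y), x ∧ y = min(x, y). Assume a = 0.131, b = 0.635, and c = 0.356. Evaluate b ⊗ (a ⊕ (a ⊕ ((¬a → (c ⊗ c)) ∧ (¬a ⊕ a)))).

0.028

¬a = 1 − 0.131 = 0.869
c ⊗ c = max(0, 0.356 + 0.356 − 1) = max(0, -0.288) = 0.000
¬a → (c ⊗ c) = min(1, 1 − 0.869 + 0.000) = min(1, 0.131) = 0.131
¬a ⊕ a = min(1, 0.869 + 0.131) = min(1, 1.000) = 1.000
(¬a → (c ⊗ c)) ∧ (¬a ⊕ a) = min(0.131, 1.000) = 0.131
a ⊕ ((¬a → (c ⊗ c)) ∧ (¬a ⊕ a)) = min(1, 0.131 + 0.131) = min(1, 0.262) = 0.262
a ⊕ (a ⊕ ((¬a → (c ⊗ c)) ∧ (¬a ⊕ a))) = min(1, 0.131 + 0.262) = min(1, 0.393) = 0.393
b ⊗ (a ⊕ (a ⊕ ((¬a → (c ⊗ c)) ∧ (¬a ⊕ a)))) = max(0, 0.635 + 0.393 − 1) = max(0, 0.028) = 0.028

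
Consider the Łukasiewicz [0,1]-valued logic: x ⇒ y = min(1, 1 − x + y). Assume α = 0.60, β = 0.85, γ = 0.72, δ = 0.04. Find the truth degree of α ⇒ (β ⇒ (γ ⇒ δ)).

0.87

γ ⇒ δ = min(1, 1 − 0.72 + 0.04) = min(1, 0.32) = 0.32
β ⇒ (γ ⇒ δ) = min(1, 1 − 0.85 + 0.32) = min(1, 0.47) = 0.47
α ⇒ (β ⇒ (γ ⇒ δ)) = min(1, 1 − 0.60 + 0.47) = min(1, 0.87) = 0.87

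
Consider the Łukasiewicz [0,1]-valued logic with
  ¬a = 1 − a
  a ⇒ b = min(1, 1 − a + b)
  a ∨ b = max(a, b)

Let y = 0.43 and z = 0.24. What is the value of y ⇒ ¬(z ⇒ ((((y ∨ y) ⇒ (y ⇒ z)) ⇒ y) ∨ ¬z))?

0.57

y ∨ y = max(0.43, 0.43) = 0.43
y ⇒ z = min(1, 1 − 0.43 + 0.24) = min(1, 0.81) = 0.81
(y ∨ y) ⇒ (y ⇒ z) = min(1, 1 − 0.43 + 0.81) = min(1, 1.38) = 1.00
((y ∨ y) ⇒ (y ⇒ z)) ⇒ y = min(1, 1 − 1.00 + 0.43) = min(1, 0.43) = 0.43
¬z = 1 − 0.24 = 0.76
(((y ∨ y) ⇒ (y ⇒ z)) ⇒ y) ∨ ¬z = max(0.43, 0.76) = 0.76
z ⇒ ((((y ∨ y) ⇒ (y ⇒ z)) ⇒ y) ∨ ¬z) = min(1, 1 − 0.24 + 0.76) = min(1, 1.52) = 1.00
¬(z ⇒ ((((y ∨ y) ⇒ (y ⇒ z)) ⇒ y) ∨ ¬z)) = 1 − 1.00 = 0.00
y ⇒ ¬(z ⇒ ((((y ∨ y) ⇒ (y ⇒ z)) ⇒ y) ∨ ¬z)) = min(1, 1 − 0.43 + 0.00) = min(1, 0.57) = 0.57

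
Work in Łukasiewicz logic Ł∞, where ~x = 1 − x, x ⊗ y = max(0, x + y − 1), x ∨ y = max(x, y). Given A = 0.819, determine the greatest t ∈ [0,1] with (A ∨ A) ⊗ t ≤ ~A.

0.362

A ∨ A = max(0.819, 0.819) = 0.819
So the left factor is A ∨ A = 0.819.
~A = 1 − 0.819 = 0.181
So the right-hand bound is ~A = 0.181.
The residuum of the Łukasiewicz t-norm gives the supremum: min(1, 1 − 0.819 + 0.181).
1 − 0.819 + 0.181 = 0.362, so t = min(1, 0.362) = 0.362.
Check: 0.819 ⊗ 0.362 = max(0, 0.181) = 0.181 ≤ 0.181.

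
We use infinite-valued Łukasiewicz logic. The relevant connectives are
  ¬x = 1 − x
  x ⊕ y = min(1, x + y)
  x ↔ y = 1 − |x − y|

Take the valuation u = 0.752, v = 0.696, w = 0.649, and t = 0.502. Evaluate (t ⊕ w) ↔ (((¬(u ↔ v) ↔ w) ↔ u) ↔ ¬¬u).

t ⊕ w = min(1, 0.502 + 0.649) = min(1, 1.151) = 1.000
u ↔ v = 1 − |0.752 − 0.696| = 1 − 0.056 = 0.944
¬(u ↔ v) = 1 − 0.944 = 0.056
¬(u ↔ v) ↔ w = 1 − |0.056 − 0.649| = 1 − 0.593 = 0.407
(¬(u ↔ v) ↔ w) ↔ u = 1 − |0.407 − 0.752| = 1 − 0.345 = 0.655
¬u = 1 − 0.752 = 0.248
¬¬u = 1 − 0.248 = 0.752
((¬(u ↔ v) ↔ w) ↔ u) ↔ ¬¬u = 1 − |0.655 − 0.752| = 1 − 0.097 = 0.903
(t ⊕ w) ↔ (((¬(u ↔ v) ↔ w) ↔ u) ↔ ¬¬u) = 1 − |1.000 − 0.903| = 1 − 0.097 = 0.903

0.903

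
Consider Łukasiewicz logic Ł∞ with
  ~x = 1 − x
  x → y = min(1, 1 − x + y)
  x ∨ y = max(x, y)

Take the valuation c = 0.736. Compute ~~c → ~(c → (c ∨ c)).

~c = 1 − 0.736 = 0.264
~~c = 1 − 0.264 = 0.736
c ∨ c = max(0.736, 0.736) = 0.736
c → (c ∨ c) = min(1, 1 − 0.736 + 0.736) = min(1, 1.000) = 1.000
~(c → (c ∨ c)) = 1 − 1.000 = 0.000
~~c → ~(c → (c ∨ c)) = min(1, 1 − 0.736 + 0.000) = min(1, 0.264) = 0.264

0.264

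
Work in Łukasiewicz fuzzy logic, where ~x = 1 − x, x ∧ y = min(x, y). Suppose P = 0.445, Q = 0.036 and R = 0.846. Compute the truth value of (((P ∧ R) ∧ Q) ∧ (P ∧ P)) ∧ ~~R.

0.036

P ∧ R = min(0.445, 0.846) = 0.445
(P ∧ R) ∧ Q = min(0.445, 0.036) = 0.036
P ∧ P = min(0.445, 0.445) = 0.445
((P ∧ R) ∧ Q) ∧ (P ∧ P) = min(0.036, 0.445) = 0.036
~R = 1 − 0.846 = 0.154
~~R = 1 − 0.154 = 0.846
(((P ∧ R) ∧ Q) ∧ (P ∧ P)) ∧ ~~R = min(0.036, 0.846) = 0.036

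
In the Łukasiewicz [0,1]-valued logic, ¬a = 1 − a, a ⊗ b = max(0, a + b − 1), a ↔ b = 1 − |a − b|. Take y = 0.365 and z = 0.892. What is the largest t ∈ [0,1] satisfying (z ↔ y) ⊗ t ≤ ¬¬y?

z ↔ y = 1 − |0.892 − 0.365| = 1 − 0.527 = 0.473
So the left factor is z ↔ y = 0.473.
¬y = 1 − 0.365 = 0.635
¬¬y = 1 − 0.635 = 0.365
So the right-hand bound is ¬¬y = 0.365.
The residuum of the Łukasiewicz t-norm gives the supremum: min(1, 1 − 0.473 + 0.365).
1 − 0.473 + 0.365 = 0.892, so t = min(1, 0.892) = 0.892.
Check: 0.473 ⊗ 0.892 = max(0, 0.365) = 0.365 ≤ 0.365.

0.892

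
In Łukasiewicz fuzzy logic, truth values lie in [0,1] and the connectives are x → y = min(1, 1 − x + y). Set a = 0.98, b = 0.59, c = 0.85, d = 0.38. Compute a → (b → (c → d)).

0.96

c → d = min(1, 1 − 0.85 + 0.38) = min(1, 0.53) = 0.53
b → (c → d) = min(1, 1 − 0.59 + 0.53) = min(1, 0.94) = 0.94
a → (b → (c → d)) = min(1, 1 − 0.98 + 0.94) = min(1, 0.96) = 0.96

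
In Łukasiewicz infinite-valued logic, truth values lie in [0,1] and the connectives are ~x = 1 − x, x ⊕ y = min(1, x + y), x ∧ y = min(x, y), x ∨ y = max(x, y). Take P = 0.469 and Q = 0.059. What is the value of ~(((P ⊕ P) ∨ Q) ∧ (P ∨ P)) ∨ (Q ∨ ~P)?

0.531

P ⊕ P = min(1, 0.469 + 0.469) = min(1, 0.938) = 0.938
(P ⊕ P) ∨ Q = max(0.938, 0.059) = 0.938
P ∨ P = max(0.469, 0.469) = 0.469
((P ⊕ P) ∨ Q) ∧ (P ∨ P) = min(0.938, 0.469) = 0.469
~(((P ⊕ P) ∨ Q) ∧ (P ∨ P)) = 1 − 0.469 = 0.531
~P = 1 − 0.469 = 0.531
Q ∨ ~P = max(0.059, 0.531) = 0.531
~(((P ⊕ P) ∨ Q) ∧ (P ∨ P)) ∨ (Q ∨ ~P) = max(0.531, 0.531) = 0.531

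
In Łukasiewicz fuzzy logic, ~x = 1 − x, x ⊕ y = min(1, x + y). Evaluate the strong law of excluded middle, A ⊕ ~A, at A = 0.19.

~A = 1 − 0.19 = 0.81
A ⊕ ~A = min(1, 0.19 + 0.81) = min(1, 1.00) = 1.00
(As expected: always 1 in Ł∞ since a ⊕ (1−a) = 1.)

1.00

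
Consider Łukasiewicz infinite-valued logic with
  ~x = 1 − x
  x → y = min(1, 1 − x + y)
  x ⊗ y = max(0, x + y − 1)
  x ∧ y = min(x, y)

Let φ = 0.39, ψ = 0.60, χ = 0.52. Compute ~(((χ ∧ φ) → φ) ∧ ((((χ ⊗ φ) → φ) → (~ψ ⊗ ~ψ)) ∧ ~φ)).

χ ∧ φ = min(0.52, 0.39) = 0.39
(χ ∧ φ) → φ = min(1, 1 − 0.39 + 0.39) = min(1, 1.00) = 1.00
χ ⊗ φ = max(0, 0.52 + 0.39 − 1) = max(0, -0.09) = 0.00
(χ ⊗ φ) → φ = min(1, 1 − 0.00 + 0.39) = min(1, 1.39) = 1.00
~ψ = 1 − 0.60 = 0.40
~ψ ⊗ ~ψ = max(0, 0.40 + 0.40 − 1) = max(0, -0.20) = 0.00
((χ ⊗ φ) → φ) → (~ψ ⊗ ~ψ) = min(1, 1 − 1.00 + 0.00) = min(1, 0.00) = 0.00
~φ = 1 − 0.39 = 0.61
(((χ ⊗ φ) → φ) → (~ψ ⊗ ~ψ)) ∧ ~φ = min(0.00, 0.61) = 0.00
((χ ∧ φ) → φ) ∧ ((((χ ⊗ φ) → φ) → (~ψ ⊗ ~ψ)) ∧ ~φ) = min(1.00, 0.00) = 0.00
~(((χ ∧ φ) → φ) ∧ ((((χ ⊗ φ) → φ) → (~ψ ⊗ ~ψ)) ∧ ~φ)) = 1 − 0.00 = 1.00

1.00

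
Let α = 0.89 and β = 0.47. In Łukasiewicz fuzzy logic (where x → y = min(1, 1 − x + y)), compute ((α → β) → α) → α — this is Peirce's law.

0.89

α → β = min(1, 1 − 0.89 + 0.47) = min(1, 0.58) = 0.58
(α → β) → α = min(1, 1 − 0.58 + 0.89) = min(1, 1.31) = 1.00
((α → β) → α) → α = min(1, 1 − 1.00 + 0.89) = min(1, 0.89) = 0.89
(The value 0.89 < 1 shows this instance is not satisfied; not a Ł∞-tautology in general.)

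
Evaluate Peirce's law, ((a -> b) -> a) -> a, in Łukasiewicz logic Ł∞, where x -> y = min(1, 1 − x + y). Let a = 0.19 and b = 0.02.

a -> b = min(1, 1 − 0.19 + 0.02) = min(1, 0.83) = 0.83
(a -> b) -> a = min(1, 1 − 0.83 + 0.19) = min(1, 0.36) = 0.36
((a -> b) -> a) -> a = min(1, 1 − 0.36 + 0.19) = min(1, 0.83) = 0.83
(The value 0.83 < 1 shows this instance is not satisfied; not a Ł∞-tautology in general.)

0.83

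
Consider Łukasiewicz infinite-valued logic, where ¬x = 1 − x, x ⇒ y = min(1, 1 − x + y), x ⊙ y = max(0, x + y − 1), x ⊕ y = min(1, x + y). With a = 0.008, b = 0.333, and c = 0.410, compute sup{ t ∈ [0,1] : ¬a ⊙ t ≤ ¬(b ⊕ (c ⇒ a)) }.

0.077

¬a = 1 − 0.008 = 0.992
So the left factor is ¬a = 0.992.
c ⇒ a = min(1, 1 − 0.410 + 0.008) = min(1, 0.598) = 0.598
b ⊕ (c ⇒ a) = min(1, 0.333 + 0.598) = min(1, 0.931) = 0.931
¬(b ⊕ (c ⇒ a)) = 1 − 0.931 = 0.069
So the right-hand bound is ¬(b ⊕ (c ⇒ a)) = 0.069.
The residuum of the Łukasiewicz t-norm gives the supremum: min(1, 1 − 0.992 + 0.069).
1 − 0.992 + 0.069 = 0.077, so t = min(1, 0.077) = 0.077.
Check: 0.992 ⊙ 0.077 = max(0, 0.069) = 0.069 ≤ 0.069.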